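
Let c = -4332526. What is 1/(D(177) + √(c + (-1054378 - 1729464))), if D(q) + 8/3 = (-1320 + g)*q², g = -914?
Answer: -314950449/22043063437646234 - 63*I*√9077/11021531718823117 ≈ -1.4288e-8 - 5.4459e-13*I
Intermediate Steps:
D(q) = -8/3 - 2234*q² (D(q) = -8/3 + (-1320 - 914)*q² = -8/3 - 2234*q²)
1/(D(177) + √(c + (-1054378 - 1729464))) = 1/((-8/3 - 2234*177²) + √(-4332526 + (-1054378 - 1729464))) = 1/((-8/3 - 2234*31329) + √(-4332526 - 2783842)) = 1/((-8/3 - 69988986) + √(-7116368)) = 1/(-209966966/3 + 28*I*√9077)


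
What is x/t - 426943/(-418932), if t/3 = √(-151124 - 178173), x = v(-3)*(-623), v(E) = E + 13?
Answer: 426943/418932 + 6230*I*√329297/987891 ≈ 1.0191 + 3.6189*I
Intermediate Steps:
v(E) = 13 + E
x = -6230 (x = (13 - 3)*(-623) = 10*(-623) = -6230)
t = 3*I*√329297 (t = 3*√(-151124 - 178173) = 3*√(-329297) = 3*(I*√329297) = 3*I*√329297 ≈ 1721.5*I)
x/t - 426943/(-418932) = -6230*(-I*√329297/987891) - 426943/(-418932) = -(-6230)*I*√329297/987891 - 426943*(-1/418932) = 6230*I*√329297/987891 + 426943/418932 = 426943/418932 + 6230*I*√329297/987891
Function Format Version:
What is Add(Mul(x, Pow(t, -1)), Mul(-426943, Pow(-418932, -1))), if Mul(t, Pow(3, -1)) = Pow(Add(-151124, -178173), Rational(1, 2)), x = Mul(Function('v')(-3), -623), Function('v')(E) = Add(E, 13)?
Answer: Add(Rational(426943, 418932), Mul(Rational(6230, 987891), I, Pow(329297, Rational(1, 2)))) ≈ Add(1.0191, Mul(3.6189, I))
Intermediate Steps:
Function('v')(E) = Add(13, E)
x = -6230 (x = Mul(Add(13, -3), -623) = Mul(10, -623) = -6230)
t = Mul(3, I, Pow(329297, Rational(1, 2))) (t = Mul(3, Pow(Add(-151124, -178173), Rational(1, 2))) = Mul(3, Pow(-329297, Rational(1, 2))) = Mul(3, Mul(I, Pow(329297, Rational(1, 2)))) = Mul(3, I, Pow(329297, Rational(1, 2))) ≈ Mul(1721.5, I))
Add(Mul(x, Pow(t, -1)), Mul(-426943, Pow(-418932, -1))) = Add(Mul(-6230, Pow(Mul(3, I, Pow(329297, Rational(1, 2))), -1)), Mul(-426943, Pow(-418932, -1))) = Add(Mul(-6230, Mul(Rational(-1, 987891), I, Pow(329297, Rational(1, 2)))), Mul(-426943, Rational(-1, 418932))) = Add(Mul(Rational(6230, 987891), I, Pow(329297, Rational(1, 2))), Rational(426943, 418932)) = Add(Rational(426943, 418932), Mul(Rational(6230, 987891), I, Pow(329297, Rational(1, 2))))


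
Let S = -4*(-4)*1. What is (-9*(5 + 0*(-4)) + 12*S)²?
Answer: 21609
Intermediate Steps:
S = 16 (S = 16*1 = 16)
(-9*(5 + 0*(-4)) + 12*S)² = (-9*(5 + 0*(-4)) + 12*16)² = (-9*(5 + 0) + 192)² = (-9*5 + 192)² = (-45 + 192)² = 147² = 21609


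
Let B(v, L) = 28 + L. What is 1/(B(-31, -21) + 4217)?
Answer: 1/4224 ≈ 0.00023674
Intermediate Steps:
1/(B(-31, -21) + 4217) = 1/((28 - 21) + 4217) = 1/(7 + 4217) = 1/4224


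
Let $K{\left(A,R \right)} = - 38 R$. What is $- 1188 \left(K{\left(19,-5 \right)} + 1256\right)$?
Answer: $-1717848$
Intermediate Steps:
$- 1188 \left(K{\left(19,-5 \right)} + 1256\right) = - 1188 \left(\left(-38\right) \left(-5\right) + 1256\right) = - 1188 \left(190 + 1256\right) = \left(-1188\right) 1446 = -1717848$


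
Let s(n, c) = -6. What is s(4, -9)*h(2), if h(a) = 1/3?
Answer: -2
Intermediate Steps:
h(a) = ⅓
s(4, -9)*h(2) = -6*⅓ = -2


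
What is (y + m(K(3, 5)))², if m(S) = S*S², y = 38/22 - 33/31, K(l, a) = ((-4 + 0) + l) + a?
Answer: 486202500/116281 ≈ 4181.3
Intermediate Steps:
K(l, a) = -4 + a + l (K(l, a) = (-4 + l) + a = -4 + a + l)
y = 226/341 (y = 38*(1/22) - 33*1/31 = 19/11 - 33/31 = 226/341 ≈ 0.66276)
m(S) = S³
(y + m(K(3, 5)))² = (226/341 + (-4 + 5 + 3)³)² = (226/341 + 4³)² = (226/341 + 64)² = (22050/341)² = 486202500/116281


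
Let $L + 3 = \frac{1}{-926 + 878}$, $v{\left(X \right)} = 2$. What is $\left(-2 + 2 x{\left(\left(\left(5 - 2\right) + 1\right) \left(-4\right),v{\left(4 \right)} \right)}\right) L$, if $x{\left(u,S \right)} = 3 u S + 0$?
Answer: $\frac{14065}{24} \approx 586.04$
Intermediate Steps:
$x{\left(u,S \right)} = 3 S u$ ($x{\left(u,S \right)} = 3 S u + 0 = 3 S u$)
$L = - \frac{145}{48}$ ($L = -3 + \frac{1}{-926 + 878} = -3 + \frac{1}{-48} = -3 - \frac{1}{48} = - \frac{145}{48} \approx -3.0208$)
$\left(-2 + 2 x{\left(\left(\left(5 - 2\right) + 1\right) \left(-4\right),v{\left(4 \right)} \right)}\right) L = \left(-2 + 2 \cdot 3 \cdot 2 \left(\left(5 - 2\right) + 1\right) \left(-4\right)\right) \left(- \frac{145}{48}\right) = \left(-2 + 2 \cdot 3 \cdot 2 \left(3 + 1\right) \left(-4\right)\right) \left(- \frac{145}{48}\right) = \left(-2 + 2 \cdot 3 \cdot 2 \cdot 4 \left(-4\right)\right) \left(- \frac{145}{48}\right) = \left(-2 + 2 \cdot 3 \cdot 2 \left(-16\right)\right) \left(- \frac{145}{48}\right) = \left(-2 + 2 \left(-96\right)\right) \left(- \frac{145}{48}\right) = \left(-2 - 192\right) \left(- \frac{145}{48}\right) = \left(-194\right) \left(- \frac{145}{48}\right) = \frac{14065}{24}$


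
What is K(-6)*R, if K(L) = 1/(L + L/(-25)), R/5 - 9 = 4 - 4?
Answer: -125/16 ≈ -7.8125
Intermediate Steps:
R = 45 (R = 45 + 5*(4 - 4) = 45 + 5*0 = 45 + 0 = 45)
K(L) = 25/(24*L) (K(L) = 1/(L + L*(-1/25)) = 1/(L - L/25) = 1/(24*L/25) = 25/(24*L))
K(-6)*R = ((25/24)/(-6))*45 = ((25/24)*(-1/6))*45 = -25/144*45 = -125/16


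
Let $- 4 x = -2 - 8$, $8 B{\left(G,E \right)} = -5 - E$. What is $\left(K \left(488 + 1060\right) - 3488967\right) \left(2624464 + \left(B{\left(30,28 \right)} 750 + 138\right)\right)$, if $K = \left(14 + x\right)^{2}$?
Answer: $-8041539473073$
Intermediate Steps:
$B{\left(G,E \right)} = - \frac{5}{8} - \frac{E}{8}$ ($B{\left(G,E \right)} = \frac{-5 - E}{8} = - \frac{5}{8} - \frac{E}{8}$)
$x = \frac{5}{2}$ ($x = - \frac{-2 - 8}{4} = \left(- \frac{1}{4}\right) \left(-10\right) = \frac{5}{2} \approx 2.5$)
$K = \frac{1089}{4}$ ($K = \left(14 + \frac{5}{2}\right)^{2} = \left(\frac{33}{2}\right)^{2} = \frac{1089}{4} \approx 272.25$)
$\left(K \left(488 + 1060\right) - 3488967\right) \left(2624464 + \left(B{\left(30,28 \right)} 750 + 138\right)\right) = \left(\frac{1089 \left(488 + 1060\right)}{4} - 3488967\right) \left(2624464 + \left(\left(- \frac{5}{8} - \frac{7}{2}\right) 750 + 138\right)\right) = \left(\frac{1089}{4} \cdot 1548 - 3488967\right) \left(2624464 + \left(\left(- \frac{5}{8} - \frac{7}{2}\right) 750 + 138\right)\right) = \left(421443 - 3488967\right) \left(2624464 + \left(\left(- \frac{33}{8}\right) 750 + 138\right)\right) = - 3067524 \left(2624464 + \left(- \frac{12375}{4} + 138\right)\right) = - 3067524 \left(2624464 - \frac{11823}{4}\right) = \left(-3067524\right) \frac{10486033}{4} = -8041539473073$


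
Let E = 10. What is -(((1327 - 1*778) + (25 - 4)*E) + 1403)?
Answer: -2162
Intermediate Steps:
-(((1327 - 1*778) + (25 - 4)*E) + 1403) = -(((1327 - 1*778) + (25 - 4)*10) + 1403) = -(((1327 - 778) + 21*10) + 1403) = -((549 + 210) + 1403) = -(759 + 1403) = -1*2162 = -2162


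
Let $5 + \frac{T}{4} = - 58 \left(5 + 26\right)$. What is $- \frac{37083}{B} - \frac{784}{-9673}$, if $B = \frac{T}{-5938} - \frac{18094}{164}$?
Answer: $\frac{87350150947606}{256961803723} \approx 339.93$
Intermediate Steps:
$T = -7212$ ($T = -20 + 4 \left(- 58 \left(5 + 26\right)\right) = -20 + 4 \left(\left(-58\right) 31\right) = -20 + 4 \left(-1798\right) = -20 - 7192 = -7212$)
$B = - \frac{26564851}{243458}$ ($B = - \frac{7212}{-5938} - \frac{18094}{164} = \left(-7212\right) \left(- \frac{1}{5938}\right) - \frac{9047}{82} = \frac{3606}{2969} - \frac{9047}{82} = - \frac{26564851}{243458} \approx -109.11$)
$- \frac{37083}{B} - \frac{784}{-9673} = - \frac{37083}{- \frac{26564851}{243458}} - \frac{784}{-9673} = \left(-37083\right) \left(- \frac{243458}{26564851}\right) - - \frac{784}{9673} = \frac{9028153014}{26564851} + \frac{784}{9673} = \frac{87350150947606}{256961803723}$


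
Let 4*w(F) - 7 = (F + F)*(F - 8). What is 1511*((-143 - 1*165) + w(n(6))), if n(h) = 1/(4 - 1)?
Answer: -16728281/36 ≈ -4.6467e+5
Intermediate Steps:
n(h) = ⅓ (n(h) = 1/3 = ⅓)
w(F) = 7/4 + F*(-8 + F)/2 (w(F) = 7/4 + ((F + F)*(F - 8))/4 = 7/4 + ((2*F)*(-8 + F))/4 = 7/4 + (2*F*(-8 + F))/4 = 7/4 + F*(-8 + F)/2)
1511*((-143 - 1*165) + w(n(6))) = 1511*((-143 - 1*165) + (7/4 + (⅓)²/2 - 4*⅓)) = 1511*((-143 - 165) + (7/4 + (½)*(⅑) - 4/3)) = 1511*(-308 + (7/4 + 1/18 - 4/3)) = 1511*(-308 + 17/36) = 1511*(-11071/36) = -16728281/36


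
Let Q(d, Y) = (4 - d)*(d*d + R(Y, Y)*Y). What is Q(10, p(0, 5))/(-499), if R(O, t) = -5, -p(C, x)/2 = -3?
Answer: 420/499 ≈ 0.84168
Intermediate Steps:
p(C, x) = 6 (p(C, x) = -2*(-3) = 6)
Q(d, Y) = (4 - d)*(d² - 5*Y) (Q(d, Y) = (4 - d)*(d*d - 5*Y) = (4 - d)*(d² - 5*Y))
Q(10, p(0, 5))/(-499) = (-1*10³ - 20*6 + 4*10² + 5*6*10)/(-499) = -(-1*1000 - 120 + 4*100 + 300)/499 = -(-1000 - 120 + 400 + 300)/499 = -1/499*(-420) = 420/499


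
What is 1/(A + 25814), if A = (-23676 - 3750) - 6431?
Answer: -1/8043 ≈ -0.00012433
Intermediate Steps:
A = -33857 (A = -27426 - 6431 = -33857)
1/(A + 25814) = 1/(-33857 + 25814) = 1/(-8043) = -1/8043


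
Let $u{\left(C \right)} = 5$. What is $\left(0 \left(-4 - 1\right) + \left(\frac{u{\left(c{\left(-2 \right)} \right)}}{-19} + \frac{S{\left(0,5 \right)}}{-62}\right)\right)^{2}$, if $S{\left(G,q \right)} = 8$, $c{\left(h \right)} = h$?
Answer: $\frac{53361}{346921} \approx 0.15381$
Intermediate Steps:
$\left(0 \left(-4 - 1\right) + \left(\frac{u{\left(c{\left(-2 \right)} \right)}}{-19} + \frac{S{\left(0,5 \right)}}{-62}\right)\right)^{2} = \left(0 \left(-4 - 1\right) + \left(\frac{5}{-19} + \frac{8}{-62}\right)\right)^{2} = \left(0 \left(-5\right) + \left(5 \left(- \frac{1}{19}\right) + 8 \left(- \frac{1}{62}\right)\right)\right)^{2} = \left(0 - \frac{231}{589}\right)^{2} = \left(- \frac{231}{589}\right)^{2} = \frac{53361}{346921}$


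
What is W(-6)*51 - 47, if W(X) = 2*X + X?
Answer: -965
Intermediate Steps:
W(X) = 3*X
W(-6)*51 - 47 = (3*(-6))*51 - 47 = -18*51 - 47 = -918 - 47 = -965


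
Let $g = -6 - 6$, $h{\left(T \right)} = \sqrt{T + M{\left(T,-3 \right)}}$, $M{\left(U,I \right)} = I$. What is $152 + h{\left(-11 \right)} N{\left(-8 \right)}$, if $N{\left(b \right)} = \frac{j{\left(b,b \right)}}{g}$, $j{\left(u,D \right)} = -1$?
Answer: $152 + \frac{i \sqrt{14}}{12} \approx 152.0 + 0.3118 i$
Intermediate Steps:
$h{\left(T \right)} = \sqrt{-3 + T}$ ($h{\left(T \right)} = \sqrt{T - 3} = \sqrt{-3 + T}$)
$g = -12$
$N{\left(b \right)} = \frac{1}{12}$ ($N{\left(b \right)} = - \frac{1}{-12} = \left(-1\right) \left(- \frac{1}{12}\right) = \frac{1}{12}$)
$152 + h{\left(-11 \right)} N{\left(-8 \right)} = 152 + \sqrt{-3 - 11} \cdot \frac{1}{12} = 152 + \sqrt{-14} \cdot \frac{1}{12} = 152 + i \sqrt{14} \cdot \frac{1}{12} = 152 + \frac{i \sqrt{14}}{12}$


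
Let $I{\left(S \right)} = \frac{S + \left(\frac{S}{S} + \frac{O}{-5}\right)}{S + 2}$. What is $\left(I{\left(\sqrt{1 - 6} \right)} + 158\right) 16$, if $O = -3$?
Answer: $\frac{114416}{45} + \frac{32 i \sqrt{5}}{45} \approx 2542.6 + 1.5901 i$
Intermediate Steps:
$I{\left(S \right)} = \frac{\frac{8}{5} + S}{2 + S}$ ($I{\left(S \right)} = \frac{S + \left(\frac{S}{S} - \frac{3}{-5}\right)}{S + 2} = \frac{S + \left(1 - - \frac{3}{5}\right)}{2 + S} = \frac{S + \left(1 + \frac{3}{5}\right)}{2 + S} = \frac{S + \frac{8}{5}}{2 + S} = \frac{\frac{8}{5} + S}{2 + S}$)
$\left(I{\left(\sqrt{1 - 6} \right)} + 158\right) 16 = \left(\frac{\frac{8}{5} + \sqrt{1 - 6}}{2 + \sqrt{1 - 6}} + 158\right) 16 = \left(\frac{\frac{8}{5} + \sqrt{-5}}{2 + \sqrt{-5}} + 158\right) 16 = \left(\frac{\frac{8}{5} + i \sqrt{5}}{2 + i \sqrt{5}} + 158\right) 16 = \left(158 + \frac{\frac{8}{5} + i \sqrt{5}}{2 + i \sqrt{5}}\right) 16 = 2528 + \frac{16 \left(\frac{8}{5} + i \sqrt{5}\right)}{2 + i \sqrt{5}}$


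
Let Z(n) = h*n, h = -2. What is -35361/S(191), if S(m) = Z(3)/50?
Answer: 294675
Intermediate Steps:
Z(n) = -2*n
S(m) = -3/25 (S(m) = -2*3/50 = -6*1/50 = -3/25)
-35361/S(191) = -35361/(-3/25) = -35361*(-25/3) = 294675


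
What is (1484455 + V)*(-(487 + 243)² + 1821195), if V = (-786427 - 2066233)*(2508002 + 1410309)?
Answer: -14400055948006817475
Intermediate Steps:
V = -11177609057260 (V = -2852660*3918311 = -11177609057260)
(1484455 + V)*(-(487 + 243)² + 1821195) = (1484455 - 11177609057260)*(-(487 + 243)² + 1821195) = -11177607572805*(-1*730² + 1821195) = -11177607572805*(-1*532900 + 1821195) = -11177607572805*(-532900 + 1821195) = -11177607572805*1288295 = -14400055948006817475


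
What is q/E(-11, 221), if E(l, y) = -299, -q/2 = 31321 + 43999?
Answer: 150640/299 ≈ 503.81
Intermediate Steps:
q = -150640 (q = -2*(31321 + 43999) = -2*75320 = -150640)
q/E(-11, 221) = -150640/(-299) = -150640*(-1/299) = 150640/299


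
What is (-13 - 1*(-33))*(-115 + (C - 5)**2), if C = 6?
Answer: -2280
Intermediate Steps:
(-13 - 1*(-33))*(-115 + (C - 5)**2) = (-13 - 1*(-33))*(-115 + (6 - 5)**2) = (-13 + 33)*(-115 + 1**2) = 20*(-115 + 1) = 20*(-114) = -2280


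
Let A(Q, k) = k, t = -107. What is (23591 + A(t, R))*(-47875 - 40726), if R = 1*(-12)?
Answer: -2089122979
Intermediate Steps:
R = -12
(23591 + A(t, R))*(-47875 - 40726) = (23591 - 12)*(-47875 - 40726) = 23579*(-88601) = -2089122979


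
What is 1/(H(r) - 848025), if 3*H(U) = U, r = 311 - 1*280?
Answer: -3/2544044 ≈ -1.1792e-6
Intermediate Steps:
r = 31 (r = 311 - 280 = 31)
H(U) = U/3
1/(H(r) - 848025) = 1/((⅓)*31 - 848025) = 1/(31/3 - 848025) = 1/(-2544044/3) = -3/2544044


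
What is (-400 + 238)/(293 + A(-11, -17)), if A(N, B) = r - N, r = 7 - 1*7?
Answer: -81/152 ≈ -0.53290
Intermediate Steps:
r = 0 (r = 7 - 7 = 0)
A(N, B) = -N (A(N, B) = 0 - N = -N)
(-400 + 238)/(293 + A(-11, -17)) = (-400 + 238)/(293 - 1*(-11)) = -162/(293 + 11) = -162/304 = -162*1/304 = -81/152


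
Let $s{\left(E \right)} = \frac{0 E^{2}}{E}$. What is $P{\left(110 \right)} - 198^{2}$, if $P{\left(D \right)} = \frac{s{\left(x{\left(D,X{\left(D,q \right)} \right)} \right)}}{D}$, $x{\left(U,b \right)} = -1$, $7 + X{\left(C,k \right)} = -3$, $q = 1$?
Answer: $-39204$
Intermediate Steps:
$X{\left(C,k \right)} = -10$ ($X{\left(C,k \right)} = -7 - 3 = -10$)
$s{\left(E \right)} = 0$ ($s{\left(E \right)} = \frac{0}{E} = 0$)
$P{\left(D \right)} = 0$ ($P{\left(D \right)} = \frac{0}{D} = 0$)
$P{\left(110 \right)} - 198^{2} = 0 - 198^{2} = 0 - 39204 = -39204$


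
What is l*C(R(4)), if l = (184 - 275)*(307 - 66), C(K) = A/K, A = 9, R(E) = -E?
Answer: 197379/4 ≈ 49345.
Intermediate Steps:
C(K) = 9/K
l = -21931 (l = -91*241 = -21931)
l*C(R(4)) = -197379/((-1*4)) = -197379/(-4) = -197379*(-1)/4 = -21931*(-9/4) = 197379/4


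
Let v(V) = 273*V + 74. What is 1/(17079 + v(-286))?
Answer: -1/60925 ≈ -1.6414e-5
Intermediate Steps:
v(V) = 74 + 273*V
1/(17079 + v(-286)) = 1/(17079 + (74 + 273*(-286))) = 1/(17079 + (74 - 78078)) = 1/(17079 - 78004) = 1/(-60925) = -1/60925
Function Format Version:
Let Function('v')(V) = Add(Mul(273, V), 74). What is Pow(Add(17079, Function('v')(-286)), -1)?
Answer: Rational(-1, 60925) ≈ -1.6414e-5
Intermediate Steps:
Function('v')(V) = Add(74, Mul(273, V))
Pow(Add(17079, Function('v')(-286)), -1) = Pow(Add(17079, Add(74, Mul(273, -286))), -1) = Pow(Add(17079, Add(74, -78078)), -1) = Pow(Add(17079, -78004), -1) = Pow(-60925, -1) = Rational(-1, 60925)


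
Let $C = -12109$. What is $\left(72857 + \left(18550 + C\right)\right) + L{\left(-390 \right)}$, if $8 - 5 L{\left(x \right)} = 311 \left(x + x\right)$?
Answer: $\frac{639078}{5} \approx 1.2782 \cdot 10^{5}$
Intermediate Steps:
$L{\left(x \right)} = \frac{8}{5} - \frac{622 x}{5}$ ($L{\left(x \right)} = \frac{8}{5} - \frac{311 \left(x + x\right)}{5} = \frac{8}{5} - \frac{311 \cdot 2 x}{5} = \frac{8}{5} - \frac{622 x}{5}$)
$\left(72857 + \left(18550 + C\right)\right) + L{\left(-390 \right)} = \left(72857 + \left(18550 - 12109\right)\right) + \left(\frac{8}{5} - -48516\right) = \left(72857 + 6441\right) + \left(\frac{8}{5} + 48516\right) = 79298 + \frac{242588}{5} = \frac{639078}{5}$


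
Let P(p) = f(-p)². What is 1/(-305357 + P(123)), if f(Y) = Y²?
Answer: 1/228581284 ≈ 4.3748e-9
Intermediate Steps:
P(p) = p⁴ (P(p) = ((-p)²)² = (p²)² = p⁴)
1/(-305357 + P(123)) = 1/(-305357 + 123⁴) = 1/(-305357 + 228886641) = 1/228581284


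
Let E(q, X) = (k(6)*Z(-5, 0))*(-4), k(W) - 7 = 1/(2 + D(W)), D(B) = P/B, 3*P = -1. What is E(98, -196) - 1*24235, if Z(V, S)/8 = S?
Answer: -24235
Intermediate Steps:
P = -⅓ (P = (⅓)*(-1) = -⅓ ≈ -0.33333)
D(B) = -1/(3*B)
Z(V, S) = 8*S
k(W) = 7 + 1/(2 - 1/(3*W))
E(q, X) = 0 (E(q, X) = (((-7 + 45*6)/(-1 + 6*6))*(8*0))*(-4) = (((-7 + 270)/(-1 + 36))*0)*(-4) = ((263/35)*0)*(-4) = 0*(-4) = 0)
E(98, -196) - 1*24235 = 0 - 1*24235 = 0 - 24235 = -24235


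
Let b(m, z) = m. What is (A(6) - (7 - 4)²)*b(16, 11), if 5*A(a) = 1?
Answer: -704/5 ≈ -140.80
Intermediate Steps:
A(a) = ⅕ (A(a) = (⅕)*1 = ⅕)
(A(6) - (7 - 4)²)*b(16, 11) = (⅕ - (7 - 4)²)*16 = (⅕ - 1*3²)*16 = (⅕ - 1*9)*16 = (⅕ - 9)*16 = -44/5*16 = -704/5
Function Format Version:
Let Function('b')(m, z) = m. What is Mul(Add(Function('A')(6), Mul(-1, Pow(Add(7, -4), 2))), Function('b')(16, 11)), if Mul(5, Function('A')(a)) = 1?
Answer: Rational(-704, 5) ≈ -140.80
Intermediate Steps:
Function('A')(a) = Rational(1, 5) (Function('A')(a) = Mul(Rational(1, 5), 1) = Rational(1, 5))
Mul(Add(Function('A')(6), Mul(-1, Pow(Add(7, -4), 2))), Function('b')(16, 11)) = Mul(Add(Rational(1, 5), Mul(-1, Pow(Add(7, -4), 2))), 16) = Mul(Add(Rational(1, 5), Mul(-1, Pow(3, 2))), 16) = Mul(Add(Rational(1, 5), Mul(-1, 9)), 16) = Mul(Add(Rational(1, 5), -9), 16) = Mul(Rational(-44, 5), 16) = Rational(-704, 5)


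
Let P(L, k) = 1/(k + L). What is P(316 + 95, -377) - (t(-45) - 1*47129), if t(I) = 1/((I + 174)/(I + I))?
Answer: 68903661/1462 ≈ 47130.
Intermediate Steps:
t(I) = 2*I/(174 + I) (t(I) = 1/((174 + I)/((2*I))) = 1/((174 + I)*(1/(2*I))) = 1/((174 + I)/(2*I)) = 2*I/(174 + I))
P(L, k) = 1/(L + k)
P(316 + 95, -377) - (t(-45) - 1*47129) = 1/((316 + 95) - 377) - (2*(-45)/(174 - 45) - 1*47129) = 1/(411 - 377) - (2*(-45)/129 - 47129) = 1/34 - (2*(-45)*(1/129) - 47129) = 1/34 - (-30/43 - 47129) = 1/34 - 1*(-2026577/43) = 1/34 + 2026577/43 = 68903661/1462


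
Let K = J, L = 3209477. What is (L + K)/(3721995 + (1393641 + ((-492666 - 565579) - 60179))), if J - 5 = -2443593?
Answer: 765889/3997212 ≈ 0.19161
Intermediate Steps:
J = -2443588 (J = 5 - 2443593 = -2443588)
K = -2443588
(L + K)/(3721995 + (1393641 + ((-492666 - 565579) - 60179))) = (3209477 - 2443588)/(3721995 + (1393641 + ((-492666 - 565579) - 60179))) = 765889/(3721995 + (1393641 + (-1058245 - 60179))) = 765889/(3721995 + (1393641 - 1118424)) = 765889/(3721995 + 275217) = 765889/3997212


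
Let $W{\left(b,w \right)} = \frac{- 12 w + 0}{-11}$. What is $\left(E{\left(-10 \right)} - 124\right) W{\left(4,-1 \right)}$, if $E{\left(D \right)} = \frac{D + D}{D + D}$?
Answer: $\frac{1476}{11} \approx 134.18$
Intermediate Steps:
$E{\left(D \right)} = 1$ ($E{\left(D \right)} = \frac{2 D}{2 D} = 2 D \frac{1}{2 D} = 1$)
$W{\left(b,w \right)} = \frac{12 w}{11}$ ($W{\left(b,w \right)} = - 12 w \left(- \frac{1}{11}\right) = \frac{12 w}{11}$)
$\left(E{\left(-10 \right)} - 124\right) W{\left(4,-1 \right)} = \left(1 - 124\right) \frac{12}{11} \left(-1\right) = \left(-123\right) \left(- \frac{12}{11}\right) = \frac{1476}{11}$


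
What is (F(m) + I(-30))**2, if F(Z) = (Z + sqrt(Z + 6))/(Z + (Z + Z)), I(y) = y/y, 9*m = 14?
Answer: 937/441 + 8*sqrt(17)/21 ≈ 3.6954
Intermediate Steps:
m = 14/9 (m = (1/9)*14 = 14/9 ≈ 1.5556)
I(y) = 1
F(Z) = (Z + sqrt(6 + Z))/(3*Z) (F(Z) = (Z + sqrt(6 + Z))/(Z + 2*Z) = (Z + sqrt(6 + Z))/((3*Z)) = (Z + sqrt(6 + Z))*(1/(3*Z)) = (Z + sqrt(6 + Z))/(3*Z))
(F(m) + I(-30))**2 = ((14/9 + sqrt(6 + 14/9))/(3*(14/9)) + 1)**2 = ((1/3)*(9/14)*(14/9 + sqrt(68/9)) + 1)**2 = ((1/3)*(9/14)*(14/9 + 2*sqrt(17)/3) + 1)**2 = ((1/3 + sqrt(17)/7) + 1)**2 = (4/3 + sqrt(17)/7)**2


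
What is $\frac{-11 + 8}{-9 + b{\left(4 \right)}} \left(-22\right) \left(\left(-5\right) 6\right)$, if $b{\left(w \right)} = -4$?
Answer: $\frac{1980}{13} \approx 152.31$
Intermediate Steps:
$\frac{-11 + 8}{-9 + b{\left(4 \right)}} \left(-22\right) \left(\left(-5\right) 6\right) = \frac{-11 + 8}{-9 - 4} \left(-22\right) \left(\left(-5\right) 6\right) = - \frac{3}{-13} \left(-22\right) \left(-30\right) = \left(-3\right) \left(- \frac{1}{13}\right) \left(-22\right) \left(-30\right) = \frac{3}{13} \left(-22\right) \left(-30\right) = \left(- \frac{66}{13}\right) \left(-30\right) = \frac{1980}{13}$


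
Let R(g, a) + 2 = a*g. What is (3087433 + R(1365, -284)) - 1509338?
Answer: 1190433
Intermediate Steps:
R(g, a) = -2 + a*g
(3087433 + R(1365, -284)) - 1509338 = (3087433 + (-2 - 284*1365)) - 1509338 = (3087433 + (-2 - 387660)) - 1509338 = (3087433 - 387662) - 1509338 = 2699771 - 1509338 = 1190433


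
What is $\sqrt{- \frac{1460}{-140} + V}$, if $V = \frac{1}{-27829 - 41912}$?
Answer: $\frac{\sqrt{626203578}}{7749} \approx 3.2293$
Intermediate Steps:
$V = - \frac{1}{69741}$ ($V = \frac{1}{-69741} = - \frac{1}{69741} \approx -1.4339 \cdot 10^{-5}$)
$\sqrt{- \frac{1460}{-140} + V} = \sqrt{- \frac{1460}{-140} - \frac{1}{69741}} = \sqrt{\left(-1460\right) \left(- \frac{1}{140}\right) - \frac{1}{69741}} = \sqrt{\frac{73}{7} - \frac{1}{69741}} = \sqrt{\frac{727298}{69741}} = \frac{\sqrt{626203578}}{7749}$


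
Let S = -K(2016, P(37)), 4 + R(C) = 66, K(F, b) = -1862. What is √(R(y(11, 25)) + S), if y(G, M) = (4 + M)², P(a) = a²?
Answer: 2*√481 ≈ 43.863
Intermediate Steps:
R(C) = 62 (R(C) = -4 + 66 = 62)
S = 1862 (S = -1*(-1862) = 1862)
√(R(y(11, 25)) + S) = √(62 + 1862) = √1924 = 2*√481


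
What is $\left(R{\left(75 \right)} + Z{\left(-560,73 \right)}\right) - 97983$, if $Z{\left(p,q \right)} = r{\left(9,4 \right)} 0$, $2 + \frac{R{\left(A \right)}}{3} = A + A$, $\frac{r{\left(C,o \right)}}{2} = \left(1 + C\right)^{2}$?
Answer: $-97539$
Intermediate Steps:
$r{\left(C,o \right)} = 2 \left(1 + C\right)^{2}$
$R{\left(A \right)} = -6 + 6 A$ ($R{\left(A \right)} = -6 + 3 \left(A + A\right) = -6 + 3 \cdot 2 A = -6 + 6 A$)
$Z{\left(p,q \right)} = 0$ ($Z{\left(p,q \right)} = 2 \left(1 + 9\right)^{2} \cdot 0 = 2 \cdot 10^{2} \cdot 0 = 2 \cdot 100 \cdot 0 = 200 \cdot 0 = 0$)
$\left(R{\left(75 \right)} + Z{\left(-560,73 \right)}\right) - 97983 = \left(\left(-6 + 6 \cdot 75\right) + 0\right) - 97983 = \left(\left(-6 + 450\right) + 0\right) - 97983 = \left(444 + 0\right) - 97983 = 444 - 97983 = -97539$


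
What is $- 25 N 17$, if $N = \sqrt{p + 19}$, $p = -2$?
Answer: $- 425 \sqrt{17} \approx -1752.3$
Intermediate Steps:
$N = \sqrt{17}$ ($N = \sqrt{-2 + 19} = \sqrt{17} \approx 4.1231$)
$- 25 N 17 = - 25 \sqrt{17} \cdot 17 = - 425 \sqrt{17}$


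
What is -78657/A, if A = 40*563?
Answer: -78657/22520 ≈ -3.4928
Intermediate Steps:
A = 22520
-78657/A = -78657/22520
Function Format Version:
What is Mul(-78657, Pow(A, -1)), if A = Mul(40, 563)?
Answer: Rational(-78657, 22520) ≈ -3.4928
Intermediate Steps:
A = 22520
Mul(-78657, Pow(A, -1)) = Mul(-78657, Pow(22520, -1)) = Mul(-78657, Rational(1, 22520)) = Rational(-78657, 22520)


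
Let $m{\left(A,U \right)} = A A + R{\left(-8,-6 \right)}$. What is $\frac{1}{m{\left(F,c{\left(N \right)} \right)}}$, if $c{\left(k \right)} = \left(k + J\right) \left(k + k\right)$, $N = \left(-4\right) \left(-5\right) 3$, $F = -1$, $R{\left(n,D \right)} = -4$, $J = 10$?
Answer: $- \frac{1}{3} \approx -0.33333$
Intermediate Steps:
$N = 60$ ($N = 20 \cdot 3 = 60$)
$c{\left(k \right)} = 2 k \left(10 + k\right)$ ($c{\left(k \right)} = \left(k + 10\right) \left(k + k\right) = \left(10 + k\right) 2 k = 2 k \left(10 + k\right)$)
$m{\left(A,U \right)} = -4 + A^{2}$ ($m{\left(A,U \right)} = A A - 4 = A^{2} - 4 = -4 + A^{2}$)
$\frac{1}{m{\left(F,c{\left(N \right)} \right)}} = \frac{1}{-4 + \left(-1\right)^{2}} = \frac{1}{-4 + 1} = \frac{1}{-3} = - \frac{1}{3}$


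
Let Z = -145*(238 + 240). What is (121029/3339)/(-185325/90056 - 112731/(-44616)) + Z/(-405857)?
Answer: 1373603741552153162/17726602365916437 ≈ 77.488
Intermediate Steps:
Z = -69310 (Z = -145*478 = -69310)
(121029/3339)/(-185325/90056 - 112731/(-44616)) + Z/(-405857) = (121029/3339)/(-185325/90056 - 112731/(-44616)) - 69310/(-405857) = (121029*(1/3339))/(-185325*1/90056 - 112731*(-1/44616)) - 69310*(-1/405857) = 40343/(1113*(-185325/90056 + 37577/14872)) + 69310/405857 = 40343/(1113*(39242557/83707052)) + 69310/405857 = (40343/1113)*(83707052/39242557) + 69310/405857 = 3376993598836/43676965941 + 69310/405857 = 1373603741552153162/17726602365916437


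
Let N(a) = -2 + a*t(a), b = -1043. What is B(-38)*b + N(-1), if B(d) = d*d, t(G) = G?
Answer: -1506093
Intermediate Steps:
B(d) = d**2
N(a) = -2 + a**2 (N(a) = -2 + a*a = -2 + a**2)
B(-38)*b + N(-1) = (-38)**2*(-1043) + (-2 + (-1)**2) = 1444*(-1043) + (-2 + 1) = -1506092 - 1 = -1506093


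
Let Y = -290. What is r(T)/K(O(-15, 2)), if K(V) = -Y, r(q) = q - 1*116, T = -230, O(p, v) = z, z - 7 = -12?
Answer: -173/145 ≈ -1.1931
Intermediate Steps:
z = -5 (z = 7 - 12 = -5)
O(p, v) = -5
r(q) = -116 + q (r(q) = q - 116 = -116 + q)
K(V) = 290 (K(V) = -1*(-290) = 290)
r(T)/K(O(-15, 2)) = (-116 - 230)/290 = -346*1/290 = -173/145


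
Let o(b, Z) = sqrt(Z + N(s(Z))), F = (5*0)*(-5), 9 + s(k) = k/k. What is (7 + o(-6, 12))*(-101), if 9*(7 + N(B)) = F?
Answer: -707 - 101*sqrt(5) ≈ -932.84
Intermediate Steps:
s(k) = -8 (s(k) = -9 + k/k = -9 + 1 = -8)
F = 0 (F = 0*(-5) = 0)
N(B) = -7 (N(B) = -7 + (1/9)*0 = -7 + 0 = -7)
o(b, Z) = sqrt(-7 + Z) (o(b, Z) = sqrt(Z - 7) = sqrt(-7 + Z))
(7 + o(-6, 12))*(-101) = (7 + sqrt(-7 + 12))*(-101) = (7 + sqrt(5))*(-101) = -707 - 101*sqrt(5)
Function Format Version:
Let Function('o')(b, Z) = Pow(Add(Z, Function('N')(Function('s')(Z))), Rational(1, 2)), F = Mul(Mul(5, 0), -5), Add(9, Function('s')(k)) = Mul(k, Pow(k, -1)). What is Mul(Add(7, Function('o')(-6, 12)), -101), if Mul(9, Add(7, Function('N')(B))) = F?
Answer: Add(-707, Mul(-101, Pow(5, Rational(1, 2)))) ≈ -932.84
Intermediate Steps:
Function('s')(k) = -8 (Function('s')(k) = Add(-9, Mul(k, Pow(k, -1))) = Add(-9, 1) = -8)
F = 0 (F = Mul(0, -5) = 0)
Function('N')(B) = -7 (Function('N')(B) = Add(-7, Mul(Rational(1, 9), 0)) = Add(-7, 0) = -7)
Function('o')(b, Z) = Pow(Add(-7, Z), Rational(1, 2)) (Function('o')(b, Z) = Pow(Add(Z, -7), Rational(1, 2)) = Pow(Add(-7, Z), Rational(1, 2)))
Mul(Add(7, Function('o')(-6, 12)), -101) = Mul(Add(7, Pow(Add(-7, 12), Rational(1, 2))), -101) = Mul(Add(7, Pow(5, Rational(1, 2))), -101) = Add(-707, Mul(-101, Pow(5, Rational(1, 2))))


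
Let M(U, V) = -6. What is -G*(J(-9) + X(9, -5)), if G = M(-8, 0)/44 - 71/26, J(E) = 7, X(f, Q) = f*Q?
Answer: -15580/143 ≈ -108.95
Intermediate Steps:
X(f, Q) = Q*f
G = -410/143 (G = -6/44 - 71/26 = -6*1/44 - 71*1/26 = -3/22 - 71/26 = -410/143 ≈ -2.8671)
-G*(J(-9) + X(9, -5)) = -(-410)*(7 - 5*9)/143 = -(-410)*(7 - 45)/143 = -(-410)*(-38)/143 = -1*15580/143 = -15580/143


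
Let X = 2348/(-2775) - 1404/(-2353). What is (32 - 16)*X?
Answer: -2004608/502275 ≈ -3.9911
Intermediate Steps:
X = -125288/502275 (X = 2348*(-1/2775) - 1404*(-1/2353) = -2348/2775 + 108/181 = -125288/502275 ≈ -0.24944)
(32 - 16)*X = (32 - 16)*(-125288/502275) = 16*(-125288/502275) = -2004608/502275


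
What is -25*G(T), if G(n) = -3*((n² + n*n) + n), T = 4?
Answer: 2700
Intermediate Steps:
G(n) = -6*n² - 3*n (G(n) = -3*((n² + n²) + n) = -3*(2*n² + n) = -3*(n + 2*n²) = -6*n² - 3*n)
-25*G(T) = -(-75)*4*(1 + 2*4) = -(-75)*4*(1 + 8) = -(-75)*4*9 = -25*(-108) = 2700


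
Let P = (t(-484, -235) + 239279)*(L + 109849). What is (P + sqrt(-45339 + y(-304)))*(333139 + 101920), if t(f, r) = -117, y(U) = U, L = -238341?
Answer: -13369538705058536 + 435059*I*sqrt(45643) ≈ -1.337e+16 + 9.2947e+7*I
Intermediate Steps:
P = -30730403704 (P = (-117 + 239279)*(-238341 + 109849) = 239162*(-128492) = -30730403704)
(P + sqrt(-45339 + y(-304)))*(333139 + 101920) = (-30730403704 + sqrt(-45339 - 304))*(333139 + 101920) = (-30730403704 + sqrt(-45643))*435059 = (-30730403704 + I*sqrt(45643))*435059 = -13369538705058536 + 435059*I*sqrt(45643)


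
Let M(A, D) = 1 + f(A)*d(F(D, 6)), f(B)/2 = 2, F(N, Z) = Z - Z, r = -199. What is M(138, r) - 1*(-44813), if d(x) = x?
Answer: 44814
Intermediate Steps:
F(N, Z) = 0
f(B) = 4 (f(B) = 2*2 = 4)
M(A, D) = 1 (M(A, D) = 1 + 4*0 = 1 + 0 = 1)
M(138, r) - 1*(-44813) = 1 - 1*(-44813) = 1 + 44813 = 44814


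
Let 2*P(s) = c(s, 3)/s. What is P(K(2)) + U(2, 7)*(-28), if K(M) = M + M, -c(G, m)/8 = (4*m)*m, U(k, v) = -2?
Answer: 20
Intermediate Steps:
c(G, m) = -32*m² (c(G, m) = -8*4*m*m = -32*m²)
K(M) = 2*M
P(s) = -144/s (P(s) = ((-32*3²)/s)/2 = ((-32*9)/s)/2 = (-288/s)/2 = -144/s)
P(K(2)) + U(2, 7)*(-28) = -144/(2*2) - 2*(-28) = -144/4 + 56 = -144*¼ + 56 = -36 + 56 = 20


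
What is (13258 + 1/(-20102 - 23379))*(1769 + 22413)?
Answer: 13940224067654/43481 ≈ 3.2061e+8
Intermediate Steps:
(13258 + 1/(-20102 - 23379))*(1769 + 22413) = (13258 + 1/(-43481))*24182 = (13258 - 1/43481)*24182 = (576471097/43481)*24182 = 13940224067654/43481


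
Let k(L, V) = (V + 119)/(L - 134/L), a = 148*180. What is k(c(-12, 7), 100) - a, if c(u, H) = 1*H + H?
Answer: -824307/31 ≈ -26591.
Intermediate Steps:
a = 26640
c(u, H) = 2*H (c(u, H) = H + H = 2*H)
k(L, V) = (119 + V)/(L - 134/L)
k(c(-12, 7), 100) - a = (2*7)*(119 + 100)/(-134 + (2*7)**2) - 1*26640 = 14*219/(-134 + 14**2) - 26640 = 14*219/(-134 + 196) - 26640 = 14*219/62 - 26640 = 14*(1/62)*219 - 26640 = 1533/31 - 26640 = -824307/31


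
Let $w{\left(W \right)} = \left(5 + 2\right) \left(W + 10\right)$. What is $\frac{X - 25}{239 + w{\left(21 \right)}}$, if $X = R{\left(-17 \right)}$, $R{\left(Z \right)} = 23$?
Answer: $- \frac{1}{228} \approx -0.004386$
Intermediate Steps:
$X = 23$
$w{\left(W \right)} = 70 + 7 W$ ($w{\left(W \right)} = 7 \left(10 + W\right) = 70 + 7 W$)
$\frac{X - 25}{239 + w{\left(21 \right)}} = \frac{23 - 25}{239 + \left(70 + 7 \cdot 21\right)} = - \frac{2}{239 + \left(70 + 147\right)} = - \frac{2}{239 + 217} = - \frac{2}{456} = \left(-2\right) \frac{1}{456} = - \frac{1}{228}$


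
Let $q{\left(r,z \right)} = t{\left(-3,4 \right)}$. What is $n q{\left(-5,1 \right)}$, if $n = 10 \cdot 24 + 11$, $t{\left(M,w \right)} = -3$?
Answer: $-753$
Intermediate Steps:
$q{\left(r,z \right)} = -3$
$n = 251$ ($n = 240 + 11 = 251$)
$n q{\left(-5,1 \right)} = 251 \left(-3\right) = -753$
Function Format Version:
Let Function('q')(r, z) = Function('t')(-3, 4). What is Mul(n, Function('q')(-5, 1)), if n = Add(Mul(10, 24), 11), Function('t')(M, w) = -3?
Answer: -753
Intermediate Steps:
Function('q')(r, z) = -3
n = 251 (n = Add(240, 11) = 251)
Mul(n, Function('q')(-5, 1)) = Mul(251, -3) = -753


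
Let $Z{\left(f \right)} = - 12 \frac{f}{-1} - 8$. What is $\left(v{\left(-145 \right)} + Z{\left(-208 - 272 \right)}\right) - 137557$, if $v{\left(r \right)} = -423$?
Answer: $-143748$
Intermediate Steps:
$Z{\left(f \right)} = -8 + 12 f$ ($Z{\left(f \right)} = - 12 f \left(-1\right) - 8 = - 12 \left(- f\right) - 8 = 12 f - 8 = -8 + 12 f$)
$\left(v{\left(-145 \right)} + Z{\left(-208 - 272 \right)}\right) - 137557 = \left(-423 + \left(-8 + 12 \left(-208 - 272\right)\right)\right) - 137557 = \left(-423 + \left(-8 + 12 \left(-480\right)\right)\right) - 137557 = \left(-423 - 5768\right) - 137557 = -6191 - 137557 = -143748$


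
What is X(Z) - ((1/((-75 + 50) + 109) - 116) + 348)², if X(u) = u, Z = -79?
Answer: -380378545/7056 ≈ -53909.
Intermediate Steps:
X(Z) - ((1/((-75 + 50) + 109) - 116) + 348)² = -79 - ((1/((-75 + 50) + 109) - 116) + 348)² = -79 - ((1/(-25 + 109) - 116) + 348)² = -79 - ((1/84 - 116) + 348)² = -79 - (-9743/84 + 348)² = -79 - (19489/84)² = -79 - 1*379821121/7056 = -79 - 379821121/7056 = -380378545/7056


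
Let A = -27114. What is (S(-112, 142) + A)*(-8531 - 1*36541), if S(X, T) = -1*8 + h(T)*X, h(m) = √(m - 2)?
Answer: 1222442784 + 10096128*√35 ≈ 1.2822e+9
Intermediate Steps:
h(m) = √(-2 + m)
S(X, T) = -8 + X*√(-2 + T) (S(X, T) = -1*8 + √(-2 + T)*X = -8 + X*√(-2 + T))
(S(-112, 142) + A)*(-8531 - 1*36541) = ((-8 - 112*√(-2 + 142)) - 27114)*(-8531 - 1*36541) = ((-8 - 224*√35) - 27114)*(-8531 - 36541) = ((-8 - 224*√35) - 27114)*(-45072) = (-27122 - 224*√35)*(-45072) = 1222442784 + 10096128*√35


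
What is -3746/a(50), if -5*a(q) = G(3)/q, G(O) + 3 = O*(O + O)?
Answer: 187300/3 ≈ 62433.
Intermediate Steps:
G(O) = -3 + 2*O² (G(O) = -3 + O*(O + O) = -3 + O*(2*O) = -3 + 2*O²)
a(q) = -3/q (a(q) = -(-3 + 2*3²)/(5*q) = -(-3 + 2*9)/(5*q) = -(-3 + 18)/(5*q) = -3/q)
-3746/a(50) = -3746/((-3/50)) = -3746/((-3*1/50)) = -3746/(-3/50) = -3746*(-50/3) = 187300/3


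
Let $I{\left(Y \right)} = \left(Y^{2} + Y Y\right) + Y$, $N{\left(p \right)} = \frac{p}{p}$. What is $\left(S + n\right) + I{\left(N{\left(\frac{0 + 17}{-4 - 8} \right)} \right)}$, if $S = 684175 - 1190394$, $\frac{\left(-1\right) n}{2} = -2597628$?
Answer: $4689040$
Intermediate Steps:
$n = 5195256$ ($n = \left(-2\right) \left(-2597628\right) = 5195256$)
$N{\left(p \right)} = 1$
$I{\left(Y \right)} = Y + 2 Y^{2}$ ($I{\left(Y \right)} = \left(Y^{2} + Y^{2}\right) + Y = 2 Y^{2} + Y = Y + 2 Y^{2}$)
$S = -506219$ ($S = 684175 - 1190394 = -506219$)
$\left(S + n\right) + I{\left(N{\left(\frac{0 + 17}{-4 - 8} \right)} \right)} = \left(-506219 + 5195256\right) + 1 \left(1 + 2 \cdot 1\right) = 4689037 + 1 \left(1 + 2\right) = 4689037 + 1 \cdot 3 = 4689037 + 3 = 4689040$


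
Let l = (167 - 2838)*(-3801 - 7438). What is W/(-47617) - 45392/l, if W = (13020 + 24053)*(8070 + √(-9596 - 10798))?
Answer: -8981170261612454/1429432293673 - 111219*I*√2266/47617 ≈ -6283.0 - 111.19*I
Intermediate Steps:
l = 30019369 (l = -2671*(-11239) = 30019369)
W = 299179110 + 111219*I*√2266 (W = 37073*(8070 + √(-20394)) = 37073*(8070 + 3*I*√2266) = 299179110 + 111219*I*√2266 ≈ 2.9918e+8 + 5.2943e+6*I)
W/(-47617) - 45392/l = (299179110 + 111219*I*√2266)/(-47617) - 45392/30019369 = (299179110 + 111219*I*√2266)*(-1/47617) - 45392*1/30019369 = (-299179110/47617 - 111219*I*√2266/47617) - 45392/30019369 = -8981170261612454/1429432293673 - 111219*I*√2266/47617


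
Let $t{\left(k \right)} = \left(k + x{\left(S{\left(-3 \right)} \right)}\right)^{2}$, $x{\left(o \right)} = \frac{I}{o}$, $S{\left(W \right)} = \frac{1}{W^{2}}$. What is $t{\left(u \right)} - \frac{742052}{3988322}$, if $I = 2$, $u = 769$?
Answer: $\frac{1235121133383}{1994161} \approx 6.1937 \cdot 10^{5}$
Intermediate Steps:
$S{\left(W \right)} = \frac{1}{W^{2}}$
$x{\left(o \right)} = \frac{2}{o}$
$t{\left(k \right)} = \left(18 + k\right)^{2}$ ($t{\left(k \right)} = \left(k + \frac{2}{\frac{1}{9}}\right)^{2} = \left(k + 2 \frac{1}{\frac{1}{9}}\right)^{2} = \left(k + 2 \cdot 9\right)^{2} = \left(k + 18\right)^{2} = \left(18 + k\right)^{2}$)
$t{\left(u \right)} - \frac{742052}{3988322} = \left(18 + 769\right)^{2} - \frac{742052}{3988322} = 787^{2} - \frac{371026}{1994161} = 619369 - \frac{371026}{1994161} = \frac{1235121133383}{1994161}$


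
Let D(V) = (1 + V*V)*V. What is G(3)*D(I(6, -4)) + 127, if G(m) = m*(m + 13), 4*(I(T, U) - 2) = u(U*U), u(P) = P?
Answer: 10783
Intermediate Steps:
I(T, U) = 2 + U²/4 (I(T, U) = 2 + (U*U)/4 = 2 + U²/4)
D(V) = V*(1 + V²) (D(V) = (1 + V²)*V = V*(1 + V²))
G(m) = m*(13 + m)
G(3)*D(I(6, -4)) + 127 = (3*(13 + 3))*((2 + (¼)*(-4)²) + (2 + (¼)*(-4)²)³) + 127 = (3*16)*((2 + (¼)*16) + (2 + (¼)*16)³) + 127 = 48*((2 + 4) + (2 + 4)³) + 127 = 48*(6 + 6³) + 127 = 48*(6 + 216) + 127 = 48*222 + 127 = 10656 + 127 = 10783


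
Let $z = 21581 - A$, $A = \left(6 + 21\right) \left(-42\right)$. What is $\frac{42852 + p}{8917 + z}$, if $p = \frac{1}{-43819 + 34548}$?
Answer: $\frac{397280891}{293260272} \approx 1.3547$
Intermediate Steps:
$A = -1134$ ($A = 27 \left(-42\right) = -1134$)
$p = - \frac{1}{9271}$ ($p = \frac{1}{-9271} = - \frac{1}{9271} \approx -0.00010786$)
$z = 22715$ ($z = 21581 - -1134 = 21581 + 1134 = 22715$)
$\frac{42852 + p}{8917 + z} = \frac{42852 - \frac{1}{9271}}{8917 + 22715} = \frac{397280891}{9271 \cdot 31632} = \frac{397280891}{9271} \cdot \frac{1}{31632} = \frac{397280891}{293260272}$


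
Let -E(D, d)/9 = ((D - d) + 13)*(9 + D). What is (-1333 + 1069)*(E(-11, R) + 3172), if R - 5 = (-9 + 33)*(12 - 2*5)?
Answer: -595056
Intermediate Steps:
R = 53 (R = 5 + (-9 + 33)*(12 - 2*5) = 5 + 24*(12 - 10) = 5 + 24*2 = 5 + 48 = 53)
E(D, d) = -9*(9 + D)*(13 + D - d) (E(D, d) = -9*((D - d) + 13)*(9 + D) = -9*(13 + D - d)*(9 + D) = -9*(9 + D)*(13 + D - d))
(-1333 + 1069)*(E(-11, R) + 3172) = (-1333 + 1069)*((-1053 - 198*(-11) - 9*(-11)² + 81*53 + 9*(-11)*53) + 3172) = -264*((-1053 + 2178 - 9*121 + 4293 - 5247) + 3172) = -264*((-1053 + 2178 - 1089 + 4293 - 5247) + 3172) = -264*(-918 + 3172) = -264*2254 = -595056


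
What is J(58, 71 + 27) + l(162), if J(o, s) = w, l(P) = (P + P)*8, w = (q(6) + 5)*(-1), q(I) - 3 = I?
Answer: 2578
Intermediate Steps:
q(I) = 3 + I
w = -14 (w = ((3 + 6) + 5)*(-1) = (9 + 5)*(-1) = 14*(-1) = -14)
l(P) = 16*P (l(P) = (2*P)*8 = 16*P)
J(o, s) = -14
J(58, 71 + 27) + l(162) = -14 + 16*162 = -14 + 2592 = 2578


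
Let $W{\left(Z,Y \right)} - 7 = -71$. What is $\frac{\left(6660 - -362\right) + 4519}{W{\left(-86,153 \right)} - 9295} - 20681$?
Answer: $- \frac{193565020}{9359} \approx -20682.0$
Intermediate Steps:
$W{\left(Z,Y \right)} = -64$ ($W{\left(Z,Y \right)} = 7 - 71 = -64$)
$\frac{\left(6660 - -362\right) + 4519}{W{\left(-86,153 \right)} - 9295} - 20681 = \frac{\left(6660 - -362\right) + 4519}{-64 - 9295} - 20681 = \frac{\left(6660 + 362\right) + 4519}{-9359} - 20681 = \left(7022 + 4519\right) \left(- \frac{1}{9359}\right) - 20681 = 11541 \left(- \frac{1}{9359}\right) - 20681 = - \frac{11541}{9359} - 20681 = - \frac{193565020}{9359}$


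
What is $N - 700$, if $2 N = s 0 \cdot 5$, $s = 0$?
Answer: $-700$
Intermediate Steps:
$N = 0$ ($N = \frac{0 \cdot 0 \cdot 5}{2} = \frac{0 \cdot 5}{2} = \frac{1}{2} \cdot 0 = 0$)
$N - 700 = 0 - 700 = -700$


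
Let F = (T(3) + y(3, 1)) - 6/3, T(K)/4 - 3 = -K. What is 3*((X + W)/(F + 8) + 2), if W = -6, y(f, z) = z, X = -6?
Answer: 6/7 ≈ 0.85714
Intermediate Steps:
T(K) = 12 - 4*K (T(K) = 12 + 4*(-K) = 12 - 4*K)
F = -1 (F = ((12 - 4*3) + 1) - 6/3 = ((12 - 12) + 1) - 6/3 = (0 + 1) - 1*2 = 1 - 2 = -1)
3*((X + W)/(F + 8) + 2) = 3*((-6 - 6)/(-1 + 8) + 2) = 3*(-12/7 + 2) = 3*(2/7) = 6/7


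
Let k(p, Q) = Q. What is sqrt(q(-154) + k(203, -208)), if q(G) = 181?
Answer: 3*I*sqrt(3) ≈ 5.1962*I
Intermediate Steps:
sqrt(q(-154) + k(203, -208)) = sqrt(181 - 208) = sqrt(-27) = 3*I*sqrt(3)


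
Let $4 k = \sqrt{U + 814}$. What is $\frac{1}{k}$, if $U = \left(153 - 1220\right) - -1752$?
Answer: $\frac{4 \sqrt{1499}}{1499} \approx 0.10331$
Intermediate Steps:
$U = 685$ ($U = \left(153 - 1220\right) + 1752 = -1067 + 1752 = 685$)
$k = \frac{\sqrt{1499}}{4}$ ($k = \frac{\sqrt{685 + 814}}{4} = \frac{\sqrt{1499}}{4} \approx 9.6792$)
$\frac{1}{k} = \frac{1}{\frac{1}{4} \sqrt{1499}} = \frac{4 \sqrt{1499}}{1499}$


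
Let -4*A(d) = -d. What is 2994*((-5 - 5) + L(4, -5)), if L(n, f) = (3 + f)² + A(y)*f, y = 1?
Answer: -43413/2 ≈ -21707.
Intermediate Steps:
A(d) = d/4 (A(d) = -(-1)*d/4 = d/4)
L(n, f) = (3 + f)² + f/4 (L(n, f) = (3 + f)² + ((¼)*1)*f = (3 + f)² + f/4)
2994*((-5 - 5) + L(4, -5)) = 2994*((-5 - 5) + ((3 - 5)² + (¼)*(-5))) = 2994*(-10 + ((-2)² - 5/4)) = 2994*(-10 + (4 - 5/4)) = 2994*(-10 + 11/4) = 2994*(-29/4) = -43413/2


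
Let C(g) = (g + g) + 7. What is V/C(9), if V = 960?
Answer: 192/5 ≈ 38.400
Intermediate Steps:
C(g) = 7 + 2*g (C(g) = 2*g + 7 = 7 + 2*g)
V/C(9) = 960/(7 + 2*9) = 960/(7 + 18) = 960/25 = 960*(1/25) = 192/5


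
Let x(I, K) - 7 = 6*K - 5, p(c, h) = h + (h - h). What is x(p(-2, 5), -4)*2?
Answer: -44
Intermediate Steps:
p(c, h) = h (p(c, h) = h + 0 = h)
x(I, K) = 2 + 6*K (x(I, K) = 7 + (6*K - 5) = 7 + (-5 + 6*K) = 2 + 6*K)
x(p(-2, 5), -4)*2 = (2 + 6*(-4))*2 = (2 - 24)*2 = -22*2 = -44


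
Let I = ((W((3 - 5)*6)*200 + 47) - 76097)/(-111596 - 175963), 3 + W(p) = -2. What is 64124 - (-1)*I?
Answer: 18439510366/287559 ≈ 64124.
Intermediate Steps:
W(p) = -5 (W(p) = -3 - 2 = -5)
I = 77050/287559 (I = ((-5*200 + 47) - 76097)/(-111596 - 175963) = ((-1000 + 47) - 76097)/(-287559) = (-953 - 76097)*(-1/287559) = -77050*(-1/287559) = 77050/287559 ≈ 0.26794)
64124 - (-1)*I = 64124 - (-1)*77050/287559 = 64124 - 1*(-77050/287559) = 64124 + 77050/287559 = 18439510366/287559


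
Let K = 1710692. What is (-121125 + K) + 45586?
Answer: 1635153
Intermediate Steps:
(-121125 + K) + 45586 = (-121125 + 1710692) + 45586 = 1589567 + 45586 = 1635153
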